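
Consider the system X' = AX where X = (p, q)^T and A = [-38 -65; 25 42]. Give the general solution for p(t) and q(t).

Coefficient matrix A = [[-38, -65], [25, 42]].
Characteristic polynomial det(A - λI) = λ^2 - 4λ + 29 = 0.
Eigenvalues λ = 2 ± 5i (complex conjugate pair).
For λ=2+5i: an eigenvector is (2,-1) - i(-3,2) = (2 + 3i, -1 - 2i).
A real fundamental pair from Re and Im of e^((2+5i)t)v: X_1 = e^(2t)(cos(5t)·(2,-1) + sin(5t)·(-3,2)), X_2 = e^(2t)(sin(5t)·(2,-1) - cos(5t)·(-3,2)).
General solution: K_1X_1 + K_2X_2.

p(t) = -3K_1e^(2t)sin(5t) + 2K_1e^(2t)cos(5t) + 2K_2e^(2t)sin(5t) + 3K_2e^(2t)cos(5t), q(t) = 2K_1e^(2t)sin(5t) - K_1e^(2t)cos(5t) - K_2e^(2t)sin(5t) - 2K_2e^(2t)cos(5t)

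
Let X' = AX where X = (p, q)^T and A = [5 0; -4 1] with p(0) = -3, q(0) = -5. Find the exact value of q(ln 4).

3040

A = [[5,0],[-4,1]]; eigenvalues λ = 5, 1.
Eigenvectors: (-1,1) for λ=5, (0,-1) for λ=1.
From the initial condition, c_1 = 3, c_2 = 8.
q(ln 4) = (3)(4^5)(1) + (8)(4^1)(-1) = 3040.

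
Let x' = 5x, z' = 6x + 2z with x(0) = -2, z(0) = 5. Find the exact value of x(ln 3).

A = [[5,0],[6,2]]; eigenvalues λ = 5, 2.
Eigenvectors: (-1,-2) for λ=5, (0,1) for λ=2.
From the initial condition, c_1 = 2, c_2 = 9.
x(ln 3) = (2)(3^5)(-1) + (9)(3^2)(0) = -486.

-486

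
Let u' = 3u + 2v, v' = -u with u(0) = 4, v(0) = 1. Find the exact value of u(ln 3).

A = [[3,2],[-1,0]]; eigenvalues λ = 2, 1.
Eigenvectors: (-2,1) for λ=2, (-1,1) for λ=1.
From the initial condition, c_1 = -5, c_2 = 6.
u(ln 3) = (-5)(3^2)(-2) + (6)(3^1)(-1) = 72.

72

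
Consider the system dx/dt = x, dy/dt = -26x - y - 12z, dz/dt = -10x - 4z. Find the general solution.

Coefficient matrix A = [[1, 0, 0], [-26, -1, -12], [-10, 0, -4]].
det(A - λI) = 0 gives eigenvalues λ = -4, -1, 1.
For λ=-4: eigenvector (0,4,1).
For λ=-1: eigenvector (0,1,0).
For λ=1: eigenvector (1,-1,-2).
General solution: C_1e^(-4t)(0,4,1) + C_2e^(-t)(0,1,0) + C_3e^(t)(1,-1,-2).

x(t) = C_3e^(t), y(t) = 4C_1e^(-4t) + C_2e^(-t) - C_3e^(t), z(t) = C_1e^(-4t) - 2C_3e^(t)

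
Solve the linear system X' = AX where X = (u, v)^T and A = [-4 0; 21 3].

u(t) = -c_2e^(-4t), v(t) = -c_1e^(3t) + 3c_2e^(-4t)

Coefficient matrix A = [[-4, 0], [21, 3]].
Characteristic polynomial det(A - λI) = λ^2 + λ - 12 = 0.
Eigenvalues λ = 3, -4.
For λ=3: (A-λI) row 1 is [-7, 0], so an eigenvector is (0, -1).
For λ=-4: (A-λI) row 2 is [21, 7], so an eigenvector is (-1, 3).
General solution: c_1e^(3t)(0,-1) + c_2e^(-4t)(-1,3).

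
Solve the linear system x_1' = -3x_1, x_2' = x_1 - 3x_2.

x_1(t) = K_2e^(-3t), x_2(t) = K_1e^(-3t) + K_2te^(-3t) + 2K_2e^(-3t)

Coefficient matrix A = [[-3, 0], [1, -3]].
Characteristic polynomial det(A - λI) = λ^2 + 6λ + 9 = 0.
Single eigenvalue λ = -3 with algebraic multiplicity 2.
Eigenvector v = (0,1); generalized eigenvector w with (A-λI)w=v is (1,2).
General solution: e^(-3t)[K_1·v + K_2·(t·v + w)].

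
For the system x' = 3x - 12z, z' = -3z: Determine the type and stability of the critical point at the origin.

saddle

A = [[3,-12],[0,-3]]; det(A-λI) = λ^2 - 9.
λ = -3, 3: opposite signs.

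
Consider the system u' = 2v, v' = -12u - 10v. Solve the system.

u(t) = c_1e^(-6t) + c_2e^(-4t), v(t) = -3c_1e^(-6t) - 2c_2e^(-4t)

Coefficient matrix A = [[0, 2], [-12, -10]].
Characteristic polynomial det(A - λI) = λ^2 + 10λ + 24 = 0.
Eigenvalues λ = -6, -4.
For λ=-6: (A-λI) row 1 is [6, 2], so an eigenvector is (1, -3).
For λ=-4: (A-λI) row 1 is [4, 2], so an eigenvector is (1, -2).
General solution: c_1e^(-6t)(1,-3) + c_2e^(-4t)(1,-2).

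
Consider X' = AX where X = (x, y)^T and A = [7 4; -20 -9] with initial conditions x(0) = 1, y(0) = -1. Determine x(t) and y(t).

Coefficient matrix A = [[7, 4], [-20, -9]].
Characteristic polynomial det(A - λI) = λ^2 + 2λ + 17 = 0.
Eigenvalues λ = -1 ± 4i (complex conjugate pair).
For λ=-1+4i: an eigenvector is (0,1) - i(1,-2) = (0 - i, 1 + 2i).
A real fundamental pair from Re and Im of e^((-1+4i)t)v: X_1 = e^(-t)(cos(4t)·(0,1) + sin(4t)·(1,-2)), X_2 = e^(-t)(sin(4t)·(0,1) - cos(4t)·(1,-2)).
General solution: c_1X_1 + c_2X_2.
Applying x(0)=1, y(0)=-1 gives c_1=1, c_2=-1.

x(t) = e^(-t)sin(4t) + e^(-t)cos(4t), y(t) = -3e^(-t)sin(4t) - e^(-t)cos(4t)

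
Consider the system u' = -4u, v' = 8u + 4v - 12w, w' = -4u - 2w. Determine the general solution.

Coefficient matrix A = [[-4, 0, 0], [8, 4, -12], [-4, 0, -2]].
det(A - λI) = 0 gives eigenvalues λ = 4, -4, -2.
For λ=4: eigenvector (0,1,0).
For λ=-4: eigenvector (1,2,2).
For λ=-2: eigenvector (0,2,1).
General solution: c_1e^(4t)(0,1,0) + c_2e^(-4t)(1,2,2) + c_3e^(-2t)(0,2,1).

u(t) = c_2e^(-4t), v(t) = c_1e^(4t) + 2c_2e^(-4t) + 2c_3e^(-2t), w(t) = 2c_2e^(-4t) + c_3e^(-2t)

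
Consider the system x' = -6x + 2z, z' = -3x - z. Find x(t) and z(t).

Coefficient matrix A = [[-6, 2], [-3, -1]].
Characteristic polynomial det(A - λI) = λ^2 + 7λ + 12 = 0.
Eigenvalues λ = -3, -4.
For λ=-3: (A-λI) row 1 is [-3, 2], so an eigenvector is (-2, -3).
For λ=-4: (A-λI) row 1 is [-2, 2], so an eigenvector is (1, 1).
General solution: C_1e^(-3t)(-2,-3) + C_2e^(-4t)(1,1).

x(t) = -2C_1e^(-3t) + C_2e^(-4t), z(t) = -3C_1e^(-3t) + C_2e^(-4t)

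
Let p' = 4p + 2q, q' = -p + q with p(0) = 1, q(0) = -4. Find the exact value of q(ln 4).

80

A = [[4,2],[-1,1]]; eigenvalues λ = 2, 3.
Eigenvectors: (-1,1) for λ=2, (-2,1) for λ=3.
From the initial condition, c_1 = -7, c_2 = 3.
q(ln 4) = (-7)(4^2)(1) + (3)(4^3)(1) = 80.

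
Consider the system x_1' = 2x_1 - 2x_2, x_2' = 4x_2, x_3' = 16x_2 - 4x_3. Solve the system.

Coefficient matrix A = [[2, -2, 0], [0, 4, 0], [0, 16, -4]].
det(A - λI) = 0 gives eigenvalues λ = 2, 4, -4.
For λ=2: eigenvector (1,0,0).
For λ=4: eigenvector (-1,1,2).
For λ=-4: eigenvector (0,0,1).
General solution: C_1e^(2t)(1,0,0) + C_2e^(4t)(-1,1,2) + C_3e^(-4t)(0,0,1).

x_1(t) = C_1e^(2t) - C_2e^(4t), x_2(t) = C_2e^(4t), x_3(t) = 2C_2e^(4t) + C_3e^(-4t)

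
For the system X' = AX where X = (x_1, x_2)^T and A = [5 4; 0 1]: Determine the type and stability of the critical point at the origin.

unstable node

A = [[5,4],[0,1]]; det(A-λI) = λ^2 - 6λ + 5.
λ = 1, 5: both positive.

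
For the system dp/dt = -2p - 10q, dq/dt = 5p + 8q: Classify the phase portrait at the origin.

unstable spiral

A = [[-2,-10],[5,8]]; det(A-λI) = λ^2 - 6λ + 34.
λ = 3 ± 5i: positive real part.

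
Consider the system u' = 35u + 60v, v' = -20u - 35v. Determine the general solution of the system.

Coefficient matrix A = [[35, 60], [-20, -35]].
Characteristic polynomial det(A - λI) = λ^2 - 25 = 0.
Eigenvalues λ = -5, 5.
For λ=-5: (A-λI) row 1 is [40, 60], so an eigenvector is (3, -2).
For λ=5: (A-λI) row 1 is [30, 60], so an eigenvector is (-2, 1).
General solution: C_1e^(-5t)(3,-2) + C_2e^(5t)(-2,1).

u(t) = 3C_1e^(-5t) - 2C_2e^(5t), v(t) = -2C_1e^(-5t) + C_2e^(5t)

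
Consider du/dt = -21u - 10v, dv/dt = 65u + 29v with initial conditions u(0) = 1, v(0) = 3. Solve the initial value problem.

Coefficient matrix A = [[-21, -10], [65, 29]].
Characteristic polynomial det(A - λI) = λ^2 - 8λ + 41 = 0.
Eigenvalues λ = 4 ± 5i (complex conjugate pair).
For λ=4+5i: an eigenvector is (1,-3) - i(1,-2) = (1 - i, -3 + 2i).
A real fundamental pair from Re and Im of e^((4+5i)t)v: X_1 = e^(4t)(cos(5t)·(1,-3) + sin(5t)·(1,-2)), X_2 = e^(4t)(sin(5t)·(1,-3) - cos(5t)·(1,-2)).
General solution: C_1X_1 + C_2X_2.
Applying u(0)=1, v(0)=3 gives C_1=-5, C_2=-6.

u(t) = -11e^(4t)sin(5t) + e^(4t)cos(5t), v(t) = 28e^(4t)sin(5t) + 3e^(4t)cos(5t)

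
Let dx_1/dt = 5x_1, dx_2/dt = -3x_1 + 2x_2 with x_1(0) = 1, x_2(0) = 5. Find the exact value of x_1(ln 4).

A = [[5,0],[-3,2]]; eigenvalues λ = 5, 2.
Eigenvectors: (-1,1) for λ=5, (0,1) for λ=2.
From the initial condition, c_1 = -1, c_2 = 6.
x_1(ln 4) = (-1)(4^5)(-1) + (6)(4^2)(0) = 1024.

1024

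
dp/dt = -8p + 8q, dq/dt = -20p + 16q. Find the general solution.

p(t) = -K_1e^(4t)sin(4t) - K_1e^(4t)cos(4t) - K_2e^(4t)sin(4t) + K_2e^(4t)cos(4t), q(t) = -K_1e^(4t)sin(4t) - 2K_1e^(4t)cos(4t) - 2K_2e^(4t)sin(4t) + K_2e^(4t)cos(4t)

Coefficient matrix A = [[-8, 8], [-20, 16]].
Characteristic polynomial det(A - λI) = λ^2 - 8λ + 32 = 0.
Eigenvalues λ = 4 ± 4i (complex conjugate pair).
For λ=4+4i: an eigenvector is (-1,-2) - i(-1,-1) = (-1 + i, -2 + i).
A real fundamental pair from Re and Im of e^((4+4i)t)v: X_1 = e^(4t)(cos(4t)·(-1,-2) + sin(4t)·(-1,-1)), X_2 = e^(4t)(sin(4t)·(-1,-2) - cos(4t)·(-1,-1)).
General solution: K_1X_1 + K_2X_2.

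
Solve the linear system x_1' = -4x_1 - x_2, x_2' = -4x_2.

Coefficient matrix A = [[-4, -1], [0, -4]].
Characteristic polynomial det(A - λI) = λ^2 + 8λ + 16 = 0.
Single eigenvalue λ = -4 with algebraic multiplicity 2.
Eigenvector v = (-1,0); generalized eigenvector w with (A-λI)w=v is (-2,1).
General solution: e^(-4t)[C_1·v + C_2·(t·v + w)].

x_1(t) = -C_1e^(-4t) - C_2te^(-4t) - 2C_2e^(-4t), x_2(t) = C_2e^(-4t)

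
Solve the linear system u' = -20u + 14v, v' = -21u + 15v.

Coefficient matrix A = [[-20, 14], [-21, 15]].
Characteristic polynomial det(A - λI) = λ^2 + 5λ - 6 = 0.
Eigenvalues λ = 1, -6.
For λ=1: (A-λI) row 1 is [-21, 14], so an eigenvector is (-2, -3).
For λ=-6: (A-λI) row 1 is [-14, 14], so an eigenvector is (-1, -1).
General solution: C_1e^(t)(-2,-3) + C_2e^(-6t)(-1,-1).

u(t) = -2C_1e^(t) - C_2e^(-6t), v(t) = -3C_1e^(t) - C_2e^(-6t)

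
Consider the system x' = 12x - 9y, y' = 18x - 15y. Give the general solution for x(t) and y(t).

Coefficient matrix A = [[12, -9], [18, -15]].
Characteristic polynomial det(A - λI) = λ^2 + 3λ - 18 = 0.
Eigenvalues λ = 3, -6.
For λ=3: (A-λI) row 1 is [9, -9], so an eigenvector is (-1, -1).
For λ=-6: (A-λI) row 1 is [18, -9], so an eigenvector is (1, 2).
General solution: c_1e^(3t)(-1,-1) + c_2e^(-6t)(1,2).

x(t) = -c_1e^(3t) + c_2e^(-6t), y(t) = -c_1e^(3t) + 2c_2e^(-6t)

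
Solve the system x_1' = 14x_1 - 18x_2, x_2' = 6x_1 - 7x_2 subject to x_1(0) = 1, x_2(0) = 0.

Coefficient matrix A = [[14, -18], [6, -7]].
Characteristic polynomial det(A - λI) = λ^2 - 7λ + 10 = 0.
Eigenvalues λ = 5, 2.
For λ=5: (A-λI) row 1 is [9, -18], so an eigenvector is (-2, -1).
For λ=2: (A-λI) row 1 is [12, -18], so an eigenvector is (-3, -2).
General solution: C_1e^(5t)(-2,-1) + C_2e^(2t)(-3,-2).
Applying x_1(0)=1, x_2(0)=0 gives C_1=-2, C_2=1.

x_1(t) = 4e^(5t) - 3e^(2t), x_2(t) = 2e^(5t) - 2e^(2t)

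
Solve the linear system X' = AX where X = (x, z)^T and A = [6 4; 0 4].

Coefficient matrix A = [[6, 4], [0, 4]].
Characteristic polynomial det(A - λI) = λ^2 - 10λ + 24 = 0.
Eigenvalues λ = 6, 4.
For λ=6: (A-λI) row 1 is [0, 4], so an eigenvector is (-1, 0).
For λ=4: (A-λI) row 1 is [2, 4], so an eigenvector is (2, -1).
General solution: c_1e^(6t)(-1,0) + c_2e^(4t)(2,-1).

x(t) = -c_1e^(6t) + 2c_2e^(4t), z(t) = -c_2e^(4t)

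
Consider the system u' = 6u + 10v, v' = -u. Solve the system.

Coefficient matrix A = [[6, 10], [-1, 0]].
Characteristic polynomial det(A - λI) = λ^2 - 6λ + 10 = 0.
Eigenvalues λ = 3 ± i (complex conjugate pair).
For λ=3+i: an eigenvector is (1,0) - i(3,-1) = (1 - 3i, 0 + i).
A real fundamental pair from Re and Im of e^((3+i)t)v: X_1 = e^(3t)(cos(t)·(1,0) + sin(t)·(3,-1)), X_2 = e^(3t)(sin(t)·(1,0) - cos(t)·(3,-1)).
General solution: K_1X_1 + K_2X_2.

u(t) = 3K_1e^(3t)sin(t) + K_1e^(3t)cos(t) + K_2e^(3t)sin(t) - 3K_2e^(3t)cos(t), v(t) = -K_1e^(3t)sin(t) + K_2e^(3t)cos(t)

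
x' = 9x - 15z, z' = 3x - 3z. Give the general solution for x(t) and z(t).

x(t) = -C_1e^(3t)sin(3t) + 2C_1e^(3t)cos(3t) + 2C_2e^(3t)sin(3t) + C_2e^(3t)cos(3t), z(t) = C_1e^(3t)cos(3t) + C_2e^(3t)sin(3t)

Coefficient matrix A = [[9, -15], [3, -3]].
Characteristic polynomial det(A - λI) = λ^2 - 6λ + 18 = 0.
Eigenvalues λ = 3 ± 3i (complex conjugate pair).
For λ=3+3i: an eigenvector is (2,1) - i(-1,0) = (2 + i, 1).
A real fundamental pair from Re and Im of e^((3+3i)t)v: X_1 = e^(3t)(cos(3t)·(2,1) + sin(3t)·(-1,0)), X_2 = e^(3t)(sin(3t)·(2,1) - cos(3t)·(-1,0)).
General solution: C_1X_1 + C_2X_2.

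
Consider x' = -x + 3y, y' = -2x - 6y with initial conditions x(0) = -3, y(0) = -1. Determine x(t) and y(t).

x(t) = -12e^(-3t) + 9e^(-4t), y(t) = 8e^(-3t) - 9e^(-4t)

Coefficient matrix A = [[-1, 3], [-2, -6]].
Characteristic polynomial det(A - λI) = λ^2 + 7λ + 12 = 0.
Eigenvalues λ = -4, -3.
For λ=-4: (A-λI) row 1 is [3, 3], so an eigenvector is (-1, 1).
For λ=-3: (A-λI) row 1 is [2, 3], so an eigenvector is (3, -2).
General solution: C_1e^(-4t)(-1,1) + C_2e^(-3t)(3,-2).
Applying x(0)=-3, y(0)=-1 gives C_1=-9, C_2=-4.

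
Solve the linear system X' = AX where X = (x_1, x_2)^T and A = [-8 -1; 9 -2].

Coefficient matrix A = [[-8, -1], [9, -2]].
Characteristic polynomial det(A - λI) = λ^2 + 10λ + 25 = 0.
Single eigenvalue λ = -5 with algebraic multiplicity 2.
Eigenvector v = (-1,3); generalized eigenvector w with (A-λI)w=v is (1,-2).
General solution: e^(-5t)[C_1·v + C_2·(t·v + w)].

x_1(t) = -C_1e^(-5t) - C_2te^(-5t) + C_2e^(-5t), x_2(t) = 3C_1e^(-5t) + 3C_2te^(-5t) - 2C_2e^(-5t)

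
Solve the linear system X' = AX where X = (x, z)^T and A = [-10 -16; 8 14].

Coefficient matrix A = [[-10, -16], [8, 14]].
Characteristic polynomial det(A - λI) = λ^2 - 4λ - 12 = 0.
Eigenvalues λ = 6, -2.
For λ=6: (A-λI) row 1 is [-16, -16], so an eigenvector is (-1, 1).
For λ=-2: (A-λI) row 1 is [-8, -16], so an eigenvector is (2, -1).
General solution: c_1e^(6t)(-1,1) + c_2e^(-2t)(2,-1).

x(t) = -c_1e^(6t) + 2c_2e^(-2t), z(t) = c_1e^(6t) - c_2e^(-2t)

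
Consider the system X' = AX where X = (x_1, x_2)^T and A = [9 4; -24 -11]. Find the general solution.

x_1(t) = -K_1e^(-3t) + K_2e^(t), x_2(t) = 3K_1e^(-3t) - 2K_2e^(t)

Coefficient matrix A = [[9, 4], [-24, -11]].
Characteristic polynomial det(A - λI) = λ^2 + 2λ - 3 = 0.
Eigenvalues λ = -3, 1.
For λ=-3: (A-λI) row 1 is [12, 4], so an eigenvector is (-1, 3).
For λ=1: (A-λI) row 1 is [8, 4], so an eigenvector is (1, -2).
General solution: K_1e^(-3t)(-1,3) + K_2e^(t)(1,-2).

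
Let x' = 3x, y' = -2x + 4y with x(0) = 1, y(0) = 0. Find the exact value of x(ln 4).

A = [[3,0],[-2,4]]; eigenvalues λ = 4, 3.
Eigenvectors: (0,-1) for λ=4, (1,2) for λ=3.
From the initial condition, c_1 = 2, c_2 = 1.
x(ln 4) = (2)(4^4)(0) + (1)(4^3)(1) = 64.

64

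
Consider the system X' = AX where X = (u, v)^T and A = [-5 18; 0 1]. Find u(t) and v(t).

Coefficient matrix A = [[-5, 18], [0, 1]].
Characteristic polynomial det(A - λI) = λ^2 + 4λ - 5 = 0.
Eigenvalues λ = 1, -5.
For λ=1: (A-λI) row 1 is [-6, 18], so an eigenvector is (-3, -1).
For λ=-5: (A-λI) row 1 is [0, 18], so an eigenvector is (-1, 0).
General solution: c_1e^(t)(-3,-1) + c_2e^(-5t)(-1,0).

u(t) = -3c_1e^(t) - c_2e^(-5t), v(t) = -c_1e^(t)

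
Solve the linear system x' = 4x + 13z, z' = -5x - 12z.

Coefficient matrix A = [[4, 13], [-5, -12]].
Characteristic polynomial det(A - λI) = λ^2 + 8λ + 17 = 0.
Eigenvalues λ = -4 ± i (complex conjugate pair).
For λ=-4+i: an eigenvector is (3,-2) - i(-2,1) = (3 + 2i, -2 - i).
A real fundamental pair from Re and Im of e^((-4+i)t)v: X_1 = e^(-4t)(cos(t)·(3,-2) + sin(t)·(-2,1)), X_2 = e^(-4t)(sin(t)·(3,-2) - cos(t)·(-2,1)).
General solution: K_1X_1 + K_2X_2.

x(t) = -2K_1e^(-4t)sin(t) + 3K_1e^(-4t)cos(t) + 3K_2e^(-4t)sin(t) + 2K_2e^(-4t)cos(t), z(t) = K_1e^(-4t)sin(t) - 2K_1e^(-4t)cos(t) - 2K_2e^(-4t)sin(t) - K_2e^(-4t)cos(t)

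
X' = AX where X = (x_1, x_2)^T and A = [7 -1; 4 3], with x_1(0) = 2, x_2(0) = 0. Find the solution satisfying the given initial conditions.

x_1(t) = 4te^(5t) + 2e^(5t), x_2(t) = 8te^(5t)

Coefficient matrix A = [[7, -1], [4, 3]].
Characteristic polynomial det(A - λI) = λ^2 - 10λ + 25 = 0.
Single eigenvalue λ = 5 with algebraic multiplicity 2.
Eigenvector v = (1,2); generalized eigenvector w with (A-λI)w=v is (2,3).
General solution: e^(5t)[c_1·v + c_2·(t·v + w)].
Applying x_1(0)=2, x_2(0)=0 gives c_1=-6, c_2=4.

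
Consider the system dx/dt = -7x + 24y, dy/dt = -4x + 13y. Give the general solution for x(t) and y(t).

x(t) = 3c_1e^(t) - 2c_2e^(5t), y(t) = c_1e^(t) - c_2e^(5t)

Coefficient matrix A = [[-7, 24], [-4, 13]].
Characteristic polynomial det(A - λI) = λ^2 - 6λ + 5 = 0.
Eigenvalues λ = 1, 5.
For λ=1: (A-λI) row 1 is [-8, 24], so an eigenvector is (3, 1).
For λ=5: (A-λI) row 1 is [-12, 24], so an eigenvector is (-2, -1).
General solution: c_1e^(t)(3,1) + c_2e^(5t)(-2,-1).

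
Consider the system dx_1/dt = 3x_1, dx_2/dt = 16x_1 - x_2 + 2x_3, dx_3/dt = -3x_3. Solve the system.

x_1(t) = C_1e^(3t), x_2(t) = 4C_1e^(3t) - C_2e^(-3t) + C_3e^(-t), x_3(t) = C_2e^(-3t)

Coefficient matrix A = [[3, 0, 0], [16, -1, 2], [0, 0, -3]].
det(A - λI) = 0 gives eigenvalues λ = 3, -3, -1.
For λ=3: eigenvector (1,4,0).
For λ=-3: eigenvector (0,-1,1).
For λ=-1: eigenvector (0,1,0).
General solution: C_1e^(3t)(1,4,0) + C_2e^(-3t)(0,-1,1) + C_3e^(-t)(0,1,0).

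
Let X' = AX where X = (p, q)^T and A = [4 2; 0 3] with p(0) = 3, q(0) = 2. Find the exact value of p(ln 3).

A = [[4,2],[0,3]]; eigenvalues λ = 3, 4.
Eigenvectors: (2,-1) for λ=3, (1,0) for λ=4.
From the initial condition, c_1 = -2, c_2 = 7.
p(ln 3) = (-2)(3^3)(2) + (7)(3^4)(1) = 459.

459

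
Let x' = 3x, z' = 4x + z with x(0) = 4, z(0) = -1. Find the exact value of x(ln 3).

108

A = [[3,0],[4,1]]; eigenvalues λ = 1, 3.
Eigenvectors: (0,-1) for λ=1, (1,2) for λ=3.
From the initial condition, c_1 = 9, c_2 = 4.
x(ln 3) = (9)(3^1)(0) + (4)(3^3)(1) = 108.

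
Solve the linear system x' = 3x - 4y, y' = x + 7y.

Coefficient matrix A = [[3, -4], [1, 7]].
Characteristic polynomial det(A - λI) = λ^2 - 10λ + 25 = 0.
Single eigenvalue λ = 5 with algebraic multiplicity 2.
Eigenvector v = (-2,1); generalized eigenvector w with (A-λI)w=v is (3,-1).
General solution: e^(5t)[C_1·v + C_2·(t·v + w)].

x(t) = -2C_1e^(5t) - 2C_2te^(5t) + 3C_2e^(5t), y(t) = C_1e^(5t) + C_2te^(5t) - C_2e^(5t)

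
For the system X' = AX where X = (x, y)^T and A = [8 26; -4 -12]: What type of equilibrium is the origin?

stable spiral

A = [[8,26],[-4,-12]]; det(A-λI) = λ^2 + 4λ + 8.
λ = -2 ± 2i: negative real part.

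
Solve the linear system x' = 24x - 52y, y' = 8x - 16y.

x(t) = -2K_1e^(4t)sin(4t) - 3K_1e^(4t)cos(4t) - 3K_2e^(4t)sin(4t) + 2K_2e^(4t)cos(4t), y(t) = -K_1e^(4t)sin(4t) - K_1e^(4t)cos(4t) - K_2e^(4t)sin(4t) + K_2e^(4t)cos(4t)

Coefficient matrix A = [[24, -52], [8, -16]].
Characteristic polynomial det(A - λI) = λ^2 - 8λ + 32 = 0.
Eigenvalues λ = 4 ± 4i (complex conjugate pair).
For λ=4+4i: an eigenvector is (-3,-1) - i(-2,-1) = (-3 + 2i, -1 + i).
A real fundamental pair from Re and Im of e^((4+4i)t)v: X_1 = e^(4t)(cos(4t)·(-3,-1) + sin(4t)·(-2,-1)), X_2 = e^(4t)(sin(4t)·(-3,-1) - cos(4t)·(-2,-1)).
General solution: K_1X_1 + K_2X_2.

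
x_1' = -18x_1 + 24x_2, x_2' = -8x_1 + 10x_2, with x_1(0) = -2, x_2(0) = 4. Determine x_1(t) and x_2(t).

Coefficient matrix A = [[-18, 24], [-8, 10]].
Characteristic polynomial det(A - λI) = λ^2 + 8λ + 12 = 0.
Eigenvalues λ = -2, -6.
For λ=-2: (A-λI) row 1 is [-16, 24], so an eigenvector is (-3, -2).
For λ=-6: (A-λI) row 1 is [-12, 24], so an eigenvector is (2, 1).
General solution: K_1e^(-2t)(-3,-2) + K_2e^(-6t)(2,1).
Applying x_1(0)=-2, x_2(0)=4 gives K_1=-10, K_2=-16.

x_1(t) = 30e^(-2t) - 32e^(-6t), x_2(t) = 20e^(-2t) - 16e^(-6t)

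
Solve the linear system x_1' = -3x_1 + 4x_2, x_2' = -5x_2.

Coefficient matrix A = [[-3, 4], [0, -5]].
Characteristic polynomial det(A - λI) = λ^2 + 8λ + 15 = 0.
Eigenvalues λ = -3, -5.
For λ=-3: (A-λI) row 1 is [0, 4], so an eigenvector is (-1, 0).
For λ=-5: (A-λI) row 1 is [2, 4], so an eigenvector is (-2, 1).
General solution: c_1e^(-3t)(-1,0) + c_2e^(-5t)(-2,1).

x_1(t) = -c_1e^(-3t) - 2c_2e^(-5t), x_2(t) = c_2e^(-5t)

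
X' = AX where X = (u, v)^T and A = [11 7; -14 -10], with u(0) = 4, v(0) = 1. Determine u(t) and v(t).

u(t) = 9e^(4t) - 5e^(-3t), v(t) = -9e^(4t) + 10e^(-3t)

Coefficient matrix A = [[11, 7], [-14, -10]].
Characteristic polynomial det(A - λI) = λ^2 - λ - 12 = 0.
Eigenvalues λ = -3, 4.
For λ=-3: (A-λI) row 1 is [14, 7], so an eigenvector is (-1, 2).
For λ=4: (A-λI) row 1 is [7, 7], so an eigenvector is (1, -1).
General solution: K_1e^(-3t)(-1,2) + K_2e^(4t)(1,-1).
Applying u(0)=4, v(0)=1 gives K_1=5, K_2=9.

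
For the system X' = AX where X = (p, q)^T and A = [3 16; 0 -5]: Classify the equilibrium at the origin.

saddle

A = [[3,16],[0,-5]]; det(A-λI) = λ^2 + 2λ - 15.
λ = 3, -5: opposite signs.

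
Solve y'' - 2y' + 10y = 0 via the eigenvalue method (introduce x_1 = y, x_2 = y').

y(t) = C_1e^(t)cos(3t) + C_2e^(t)sin(3t)

Let x_1 = y, x_2 = y'. Then x_1' = x_2 and x_2' = -10x_1 + 2x_2.
A = [[0,1],[-10,2]]; det(A-λI) = λ^2 - 2λ + 10.
Eigenvalues λ = 1 ± 3i.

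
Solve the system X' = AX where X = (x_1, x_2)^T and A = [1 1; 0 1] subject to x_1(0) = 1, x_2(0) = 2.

x_1(t) = 2te^(t) + e^(t), x_2(t) = 2e^(t)

Coefficient matrix A = [[1, 1], [0, 1]].
Characteristic polynomial det(A - λI) = λ^2 - 2λ + 1 = 0.
Single eigenvalue λ = 1 with algebraic multiplicity 2.
Eigenvector v = (-1,0); generalized eigenvector w with (A-λI)w=v is (2,-1).
General solution: e^(t)[C_1·v + C_2·(t·v + w)].
Applying x_1(0)=1, x_2(0)=2 gives C_1=-5, C_2=-2.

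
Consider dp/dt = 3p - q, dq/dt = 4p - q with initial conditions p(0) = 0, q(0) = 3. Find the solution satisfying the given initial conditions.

p(t) = -3te^(t), q(t) = -6te^(t) + 3e^(t)

Coefficient matrix A = [[3, -1], [4, -1]].
Characteristic polynomial det(A - λI) = λ^2 - 2λ + 1 = 0.
Single eigenvalue λ = 1 with algebraic multiplicity 2.
Eigenvector v = (1,2); generalized eigenvector w with (A-λI)w=v is (2,3).
General solution: e^(t)[c_1·v + c_2·(t·v + w)].
Applying p(0)=0, q(0)=3 gives c_1=6, c_2=-3.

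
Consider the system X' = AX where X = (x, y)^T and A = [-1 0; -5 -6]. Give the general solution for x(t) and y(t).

x(t) = K_2e^(-t), y(t) = -K_1e^(-6t) - K_2e^(-t)

Coefficient matrix A = [[-1, 0], [-5, -6]].
Characteristic polynomial det(A - λI) = λ^2 + 7λ + 6 = 0.
Eigenvalues λ = -6, -1.
For λ=-6: (A-λI) row 1 is [5, 0], so an eigenvector is (0, -1).
For λ=-1: (A-λI) row 2 is [-5, -5], so an eigenvector is (1, -1).
General solution: K_1e^(-6t)(0,-1) + K_2e^(-t)(1,-1).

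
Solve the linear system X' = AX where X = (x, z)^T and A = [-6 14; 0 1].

x(t) = -c_1e^(-6t) + 2c_2e^(t), z(t) = c_2e^(t)

Coefficient matrix A = [[-6, 14], [0, 1]].
Characteristic polynomial det(A - λI) = λ^2 + 5λ - 6 = 0.
Eigenvalues λ = -6, 1.
For λ=-6: (A-λI) row 1 is [0, 14], so an eigenvector is (-1, 0).
For λ=1: (A-λI) row 1 is [-7, 14], so an eigenvector is (2, 1).
General solution: c_1e^(-6t)(-1,0) + c_2e^(t)(2,1).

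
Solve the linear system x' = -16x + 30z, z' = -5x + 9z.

x(t) = 3K_1e^(-6t) + 2K_2e^(-t), z(t) = K_1e^(-6t) + K_2e^(-t)

Coefficient matrix A = [[-16, 30], [-5, 9]].
Characteristic polynomial det(A - λI) = λ^2 + 7λ + 6 = 0.
Eigenvalues λ = -6, -1.
For λ=-6: (A-λI) row 1 is [-10, 30], so an eigenvector is (3, 1).
For λ=-1: (A-λI) row 1 is [-15, 30], so an eigenvector is (2, 1).
General solution: K_1e^(-6t)(3,1) + K_2e^(-t)(2,1).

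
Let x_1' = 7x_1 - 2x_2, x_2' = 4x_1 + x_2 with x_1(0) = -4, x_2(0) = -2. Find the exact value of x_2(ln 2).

-160

A = [[7,-2],[4,1]]; eigenvalues λ = 5, 3.
Eigenvectors: (1,1) for λ=5, (-1,-2) for λ=3.
From the initial condition, c_1 = -6, c_2 = -2.
x_2(ln 2) = (-6)(2^5)(1) + (-2)(2^3)(-2) = -160.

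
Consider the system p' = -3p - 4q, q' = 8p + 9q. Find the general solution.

Coefficient matrix A = [[-3, -4], [8, 9]].
Characteristic polynomial det(A - λI) = λ^2 - 6λ + 5 = 0.
Eigenvalues λ = 1, 5.
For λ=1: (A-λI) row 1 is [-4, -4], so an eigenvector is (1, -1).
For λ=5: (A-λI) row 1 is [-8, -4], so an eigenvector is (-1, 2).
General solution: c_1e^(t)(1,-1) + c_2e^(5t)(-1,2).

p(t) = c_1e^(t) - c_2e^(5t), q(t) = -c_1e^(t) + 2c_2e^(5t)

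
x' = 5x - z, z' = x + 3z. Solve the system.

Coefficient matrix A = [[5, -1], [1, 3]].
Characteristic polynomial det(A - λI) = λ^2 - 8λ + 16 = 0.
Single eigenvalue λ = 4 with algebraic multiplicity 2.
Eigenvector v = (-1,-1); generalized eigenvector w with (A-λI)w=v is (-2,-1).
General solution: e^(4t)[C_1·v + C_2·(t·v + w)].

x(t) = -C_1e^(4t) - C_2te^(4t) - 2C_2e^(4t), z(t) = -C_1e^(4t) - C_2te^(4t) - C_2e^(4t)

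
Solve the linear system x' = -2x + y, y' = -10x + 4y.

Coefficient matrix A = [[-2, 1], [-10, 4]].
Characteristic polynomial det(A - λI) = λ^2 - 2λ + 2 = 0.
Eigenvalues λ = 1 ± i (complex conjugate pair).
For λ=1+i: an eigenvector is (1,3) - i(0,-1) = (1, 3 + i).
A real fundamental pair from Re and Im of e^((1+i)t)v: X_1 = e^(t)(cos(t)·(1,3) + sin(t)·(0,-1)), X_2 = e^(t)(sin(t)·(1,3) - cos(t)·(0,-1)).
General solution: c_1X_1 + c_2X_2.

x(t) = c_1e^(t)cos(t) + c_2e^(t)sin(t), y(t) = -c_1e^(t)sin(t) + 3c_1e^(t)cos(t) + 3c_2e^(t)sin(t) + c_2e^(t)cos(t)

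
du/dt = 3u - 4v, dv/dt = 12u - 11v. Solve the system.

Coefficient matrix A = [[3, -4], [12, -11]].
Characteristic polynomial det(A - λI) = λ^2 + 8λ + 15 = 0.
Eigenvalues λ = -5, -3.
For λ=-5: (A-λI) row 1 is [8, -4], so an eigenvector is (-1, -2).
For λ=-3: (A-λI) row 1 is [6, -4], so an eigenvector is (-2, -3).
General solution: C_1e^(-5t)(-1,-2) + C_2e^(-3t)(-2,-3).

u(t) = -C_1e^(-5t) - 2C_2e^(-3t), v(t) = -2C_1e^(-5t) - 3C_2e^(-3t)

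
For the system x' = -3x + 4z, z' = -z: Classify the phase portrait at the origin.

A = [[-3,4],[0,-1]]; det(A-λI) = λ^2 + 4λ + 3.
λ = -3, -1: both negative.

stable node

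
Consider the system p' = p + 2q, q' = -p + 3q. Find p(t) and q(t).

p(t) = -c_1e^(2t)sin(t) + c_1e^(2t)cos(t) + c_2e^(2t)sin(t) + c_2e^(2t)cos(t), q(t) = -c_1e^(2t)sin(t) + c_2e^(2t)cos(t)

Coefficient matrix A = [[1, 2], [-1, 3]].
Characteristic polynomial det(A - λI) = λ^2 - 4λ + 5 = 0.
Eigenvalues λ = 2 ± i (complex conjugate pair).
For λ=2+i: an eigenvector is (1,0) - i(-1,-1) = (1 + i, 0 + i).
A real fundamental pair from Re and Im of e^((2+i)t)v: X_1 = e^(2t)(cos(t)·(1,0) + sin(t)·(-1,-1)), X_2 = e^(2t)(sin(t)·(1,0) - cos(t)·(-1,-1)).
General solution: c_1X_1 + c_2X_2.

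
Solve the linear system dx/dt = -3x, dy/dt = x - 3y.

x(t) = -C_2e^(-3t), y(t) = -C_1e^(-3t) - C_2te^(-3t) - 3C_2e^(-3t)

Coefficient matrix A = [[-3, 0], [1, -3]].
Characteristic polynomial det(A - λI) = λ^2 + 6λ + 9 = 0.
Single eigenvalue λ = -3 with algebraic multiplicity 2.
Eigenvector v = (0,-1); generalized eigenvector w with (A-λI)w=v is (-1,-3).
General solution: e^(-3t)[C_1·v + C_2·(t·v + w)].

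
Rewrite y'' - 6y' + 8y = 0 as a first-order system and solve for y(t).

y(t) = K_1e^(4t) + K_2e^(2t)

Let x_1 = y, x_2 = y'. Then x_1' = x_2 and x_2' = -8x_1 + 6x_2.
A = [[0,1],[-8,6]]; det(A-λI) = λ^2 - 6λ + 8.
Eigenvalues λ = 4, 2 with eigenvectors (1,4), (1,2).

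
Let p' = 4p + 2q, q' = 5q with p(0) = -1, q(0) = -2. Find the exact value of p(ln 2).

-80

A = [[4,2],[0,5]]; eigenvalues λ = 5, 4.
Eigenvectors: (-2,-1) for λ=5, (1,0) for λ=4.
From the initial condition, c_1 = 2, c_2 = 3.
p(ln 2) = (2)(2^5)(-2) + (3)(2^4)(1) = -80.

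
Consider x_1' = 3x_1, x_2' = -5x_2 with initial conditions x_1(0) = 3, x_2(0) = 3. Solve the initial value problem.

Coefficient matrix A = [[3, 0], [0, -5]].
Characteristic polynomial det(A - λI) = λ^2 + 2λ - 15 = 0.
Eigenvalues λ = -5, 3.
For λ=-5: (A-λI) row 1 is [8, 0], so an eigenvector is (0, -1).
For λ=3: (A-λI) row 2 is [0, -8], so an eigenvector is (1, 0).
General solution: K_1e^(-5t)(0,-1) + K_2e^(3t)(1,0).
Applying x_1(0)=3, x_2(0)=3 gives K_1=-3, K_2=3.

x_1(t) = 3e^(3t), x_2(t) = 3e^(-5t)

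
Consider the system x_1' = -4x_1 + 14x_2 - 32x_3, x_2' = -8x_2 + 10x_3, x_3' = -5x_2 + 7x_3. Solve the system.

x_1(t) = C_1e^(-4t) - 4C_2e^(-3t) - 3C_3e^(2t), x_2(t) = 2C_2e^(-3t) + C_3e^(2t), x_3(t) = C_2e^(-3t) + C_3e^(2t)

Coefficient matrix A = [[-4, 14, -32], [0, -8, 10], [0, -5, 7]].
det(A - λI) = 0 gives eigenvalues λ = -4, -3, 2.
For λ=-4: eigenvector (1,0,0).
For λ=-3: eigenvector (-4,2,1).
For λ=2: eigenvector (-3,1,1).
General solution: C_1e^(-4t)(1,0,0) + C_2e^(-3t)(-4,2,1) + C_3e^(2t)(-3,1,1).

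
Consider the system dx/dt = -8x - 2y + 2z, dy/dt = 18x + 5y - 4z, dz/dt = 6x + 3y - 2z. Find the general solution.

Coefficient matrix A = [[-8, -2, 2], [18, 5, -4], [6, 3, -2]].
det(A - λI) = 0 gives eigenvalues λ = -4, -2, 1.
For λ=-4: eigenvector (1,-2,0).
For λ=-2: eigenvector (1,-2,1).
For λ=1: eigenvector (0,1,1).
General solution: K_1e^(-4t)(1,-2,0) + K_2e^(-2t)(1,-2,1) + K_3e^(t)(0,1,1).

x(t) = K_1e^(-4t) + K_2e^(-2t), y(t) = -2K_1e^(-4t) - 2K_2e^(-2t) + K_3e^(t), z(t) = K_2e^(-2t) + K_3e^(t)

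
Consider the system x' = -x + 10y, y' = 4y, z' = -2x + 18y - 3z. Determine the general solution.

Coefficient matrix A = [[-1, 10, 0], [0, 4, 0], [-2, 18, -3]].
det(A - λI) = 0 gives eigenvalues λ = 4, -1, -3.
For λ=4: eigenvector (2,1,2).
For λ=-1: eigenvector (1,0,-1).
For λ=-3: eigenvector (0,0,1).
General solution: C_1e^(4t)(2,1,2) + C_2e^(-t)(1,0,-1) + C_3e^(-3t)(0,0,1).

x(t) = 2C_1e^(4t) + C_2e^(-t), y(t) = C_1e^(4t), z(t) = 2C_1e^(4t) - C_2e^(-t) + C_3e^(-3t)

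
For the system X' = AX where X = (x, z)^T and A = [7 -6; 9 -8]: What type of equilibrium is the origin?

saddle

A = [[7,-6],[9,-8]]; det(A-λI) = λ^2 + λ - 2.
λ = -2, 1: opposite signs.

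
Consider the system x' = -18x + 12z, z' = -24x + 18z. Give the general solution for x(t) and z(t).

Coefficient matrix A = [[-18, 12], [-24, 18]].
Characteristic polynomial det(A - λI) = λ^2 - 36 = 0.
Eigenvalues λ = -6, 6.
For λ=-6: (A-λI) row 1 is [-12, 12], so an eigenvector is (1, 1).
For λ=6: (A-λI) row 1 is [-24, 12], so an eigenvector is (1, 2).
General solution: c_1e^(-6t)(1,1) + c_2e^(6t)(1,2).

x(t) = c_1e^(-6t) + c_2e^(6t), z(t) = c_1e^(-6t) + 2c_2e^(6t)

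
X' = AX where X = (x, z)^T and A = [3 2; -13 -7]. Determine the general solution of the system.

Coefficient matrix A = [[3, 2], [-13, -7]].
Characteristic polynomial det(A - λI) = λ^2 + 4λ + 5 = 0.
Eigenvalues λ = -2 ± i (complex conjugate pair).
For λ=-2+i: an eigenvector is (-1,2) - i(-1,3) = (-1 + i, 2 - 3i).
A real fundamental pair from Re and Im of e^((-2+i)t)v: X_1 = e^(-2t)(cos(t)·(-1,2) + sin(t)·(-1,3)), X_2 = e^(-2t)(sin(t)·(-1,2) - cos(t)·(-1,3)).
General solution: C_1X_1 + C_2X_2.

x(t) = -C_1e^(-2t)sin(t) - C_1e^(-2t)cos(t) - C_2e^(-2t)sin(t) + C_2e^(-2t)cos(t), z(t) = 3C_1e^(-2t)sin(t) + 2C_1e^(-2t)cos(t) + 2C_2e^(-2t)sin(t) - 3C_2e^(-2t)cos(t)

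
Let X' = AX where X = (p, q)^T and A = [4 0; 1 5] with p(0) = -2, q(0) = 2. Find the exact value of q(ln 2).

A = [[4,0],[1,5]]; eigenvalues λ = 5, 4.
Eigenvectors: (0,-1) for λ=5, (1,-1) for λ=4.
From the initial condition, c_1 = 0, c_2 = -2.
q(ln 2) = (0)(2^5)(-1) + (-2)(2^4)(-1) = 32.

32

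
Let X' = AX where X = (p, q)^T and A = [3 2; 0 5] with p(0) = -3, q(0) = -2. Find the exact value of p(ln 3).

A = [[3,2],[0,5]]; eigenvalues λ = 5, 3.
Eigenvectors: (1,1) for λ=5, (-1,0) for λ=3.
From the initial condition, c_1 = -2, c_2 = 1.
p(ln 3) = (-2)(3^5)(1) + (1)(3^3)(-1) = -513.

-513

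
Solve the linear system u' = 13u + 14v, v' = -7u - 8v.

Coefficient matrix A = [[13, 14], [-7, -8]].
Characteristic polynomial det(A - λI) = λ^2 - 5λ - 6 = 0.
Eigenvalues λ = 6, -1.
For λ=6: (A-λI) row 1 is [7, 14], so an eigenvector is (2, -1).
For λ=-1: (A-λI) row 1 is [14, 14], so an eigenvector is (-1, 1).
General solution: C_1e^(6t)(2,-1) + C_2e^(-t)(-1,1).

u(t) = 2C_1e^(6t) - C_2e^(-t), v(t) = -C_1e^(6t) + C_2e^(-t)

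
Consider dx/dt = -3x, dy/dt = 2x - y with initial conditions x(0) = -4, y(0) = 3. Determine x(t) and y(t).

x(t) = -4e^(-3t), y(t) = -e^(-t) + 4e^(-3t)

Coefficient matrix A = [[-3, 0], [2, -1]].
Characteristic polynomial det(A - λI) = λ^2 + 4λ + 3 = 0.
Eigenvalues λ = -3, -1.
For λ=-3: (A-λI) row 2 is [2, 2], so an eigenvector is (1, -1).
For λ=-1: (A-λI) row 1 is [-2, 0], so an eigenvector is (0, -1).
General solution: K_1e^(-3t)(1,-1) + K_2e^(-t)(0,-1).
Applying x(0)=-4, y(0)=3 gives K_1=-4, K_2=1.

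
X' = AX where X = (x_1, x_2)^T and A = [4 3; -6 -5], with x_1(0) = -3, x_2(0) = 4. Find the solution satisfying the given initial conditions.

Coefficient matrix A = [[4, 3], [-6, -5]].
Characteristic polynomial det(A - λI) = λ^2 + λ - 2 = 0.
Eigenvalues λ = 1, -2.
For λ=1: (A-λI) row 1 is [3, 3], so an eigenvector is (1, -1).
For λ=-2: (A-λI) row 1 is [6, 3], so an eigenvector is (-1, 2).
General solution: c_1e^(t)(1,-1) + c_2e^(-2t)(-1,2).
Applying x_1(0)=-3, x_2(0)=4 gives c_1=-2, c_2=1.

x_1(t) = -2e^(t) - e^(-2t), x_2(t) = 2e^(t) + 2e^(-2t)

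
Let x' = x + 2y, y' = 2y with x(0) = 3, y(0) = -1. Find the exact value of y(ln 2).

A = [[1,2],[0,2]]; eigenvalues λ = 2, 1.
Eigenvectors: (2,1) for λ=2, (1,0) for λ=1.
From the initial condition, c_1 = -1, c_2 = 5.
y(ln 2) = (-1)(2^2)(1) + (5)(2^1)(0) = -4.

-4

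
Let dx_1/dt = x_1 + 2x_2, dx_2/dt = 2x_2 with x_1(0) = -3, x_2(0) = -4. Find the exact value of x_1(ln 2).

A = [[1,2],[0,2]]; eigenvalues λ = 2, 1.
Eigenvectors: (-2,-1) for λ=2, (-1,0) for λ=1.
From the initial condition, c_1 = 4, c_2 = -5.
x_1(ln 2) = (4)(2^2)(-2) + (-5)(2^1)(-1) = -22.

-22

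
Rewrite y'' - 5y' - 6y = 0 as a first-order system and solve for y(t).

Let x_1 = y, x_2 = y'. Then x_1' = x_2 and x_2' = 6x_1 + 5x_2.
A = [[0,1],[6,5]]; det(A-λI) = λ^2 - 5λ - 6.
Eigenvalues λ = -1, 6 with eigenvectors (1,-1), (1,6).

y(t) = c_1e^(-t) + c_2e^(6t)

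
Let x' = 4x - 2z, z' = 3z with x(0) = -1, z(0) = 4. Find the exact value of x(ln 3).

-513

A = [[4,-2],[0,3]]; eigenvalues λ = 3, 4.
Eigenvectors: (-2,-1) for λ=3, (-1,0) for λ=4.
From the initial condition, c_1 = -4, c_2 = 9.
x(ln 3) = (-4)(3^3)(-2) + (9)(3^4)(-1) = -513.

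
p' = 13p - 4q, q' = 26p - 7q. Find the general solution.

p(t) = K_1e^(3t)sin(2t) - K_1e^(3t)cos(2t) - K_2e^(3t)sin(2t) - K_2e^(3t)cos(2t), q(t) = 2K_1e^(3t)sin(2t) - 3K_1e^(3t)cos(2t) - 3K_2e^(3t)sin(2t) - 2K_2e^(3t)cos(2t)

Coefficient matrix A = [[13, -4], [26, -7]].
Characteristic polynomial det(A - λI) = λ^2 - 6λ + 13 = 0.
Eigenvalues λ = 3 ± 2i (complex conjugate pair).
For λ=3+2i: an eigenvector is (-1,-3) - i(1,2) = (-1 - i, -3 - 2i).
A real fundamental pair from Re and Im of e^((3+2i)t)v: X_1 = e^(3t)(cos(2t)·(-1,-3) + sin(2t)·(1,2)), X_2 = e^(3t)(sin(2t)·(-1,-3) - cos(2t)·(1,2)).
General solution: K_1X_1 + K_2X_2.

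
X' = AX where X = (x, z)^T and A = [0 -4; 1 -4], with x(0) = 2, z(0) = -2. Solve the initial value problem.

Coefficient matrix A = [[0, -4], [1, -4]].
Characteristic polynomial det(A - λI) = λ^2 + 4λ + 4 = 0.
Single eigenvalue λ = -2 with algebraic multiplicity 2.
Eigenvector v = (-2,-1); generalized eigenvector w with (A-λI)w=v is (3,2).
General solution: e^(-2t)[c_1·v + c_2·(t·v + w)].
Applying x(0)=2, z(0)=-2 gives c_1=-10, c_2=-6.

x(t) = 12te^(-2t) + 2e^(-2t), z(t) = 6te^(-2t) - 2e^(-2t)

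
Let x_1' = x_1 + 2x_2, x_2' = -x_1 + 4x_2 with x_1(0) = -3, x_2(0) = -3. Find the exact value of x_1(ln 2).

-24

A = [[1,2],[-1,4]]; eigenvalues λ = 2, 3.
Eigenvectors: (2,1) for λ=2, (1,1) for λ=3.
From the initial condition, c_1 = 0, c_2 = -3.
x_1(ln 2) = (0)(2^2)(2) + (-3)(2^3)(1) = -24.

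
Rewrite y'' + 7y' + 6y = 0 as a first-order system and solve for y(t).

Let x_1 = y, x_2 = y'. Then x_1' = x_2 and x_2' = -6x_1 - 7x_2.
A = [[0,1],[-6,-7]]; det(A-λI) = λ^2 + 7λ + 6.
Eigenvalues λ = -6, -1 with eigenvectors (1,-6), (1,-1).

y(t) = K_1e^(-6t) + K_2e^(-t)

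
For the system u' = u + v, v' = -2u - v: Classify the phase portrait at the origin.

A = [[1,1],[-2,-1]]; det(A-λI) = λ^2 + 1.
λ = 0 ± i: zero real part.

center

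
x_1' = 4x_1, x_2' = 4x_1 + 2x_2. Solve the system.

x_1(t) = -K_1e^(4t), x_2(t) = -2K_1e^(4t) - K_2e^(2t)

Coefficient matrix A = [[4, 0], [4, 2]].
Characteristic polynomial det(A - λI) = λ^2 - 6λ + 8 = 0.
Eigenvalues λ = 4, 2.
For λ=4: (A-λI) row 2 is [4, -2], so an eigenvector is (-1, -2).
For λ=2: (A-λI) row 1 is [2, 0], so an eigenvector is (0, -1).
General solution: K_1e^(4t)(-1,-2) + K_2e^(2t)(0,-1).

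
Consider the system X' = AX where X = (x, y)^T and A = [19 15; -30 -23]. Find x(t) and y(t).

x(t) = c_1e^(-2t)sin(3t) - 2c_1e^(-2t)cos(3t) - 2c_2e^(-2t)sin(3t) - c_2e^(-2t)cos(3t), y(t) = -c_1e^(-2t)sin(3t) + 3c_1e^(-2t)cos(3t) + 3c_2e^(-2t)sin(3t) + c_2e^(-2t)cos(3t)

Coefficient matrix A = [[19, 15], [-30, -23]].
Characteristic polynomial det(A - λI) = λ^2 + 4λ + 13 = 0.
Eigenvalues λ = -2 ± 3i (complex conjugate pair).
For λ=-2+3i: an eigenvector is (-2,3) - i(1,-1) = (-2 - i, 3 + i).
A real fundamental pair from Re and Im of e^((-2+3i)t)v: X_1 = e^(-2t)(cos(3t)·(-2,3) + sin(3t)·(1,-1)), X_2 = e^(-2t)(sin(3t)·(-2,3) - cos(3t)·(1,-1)).
General solution: c_1X_1 + c_2X_2.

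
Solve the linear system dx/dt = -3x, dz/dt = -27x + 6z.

Coefficient matrix A = [[-3, 0], [-27, 6]].
Characteristic polynomial det(A - λI) = λ^2 - 3λ - 18 = 0.
Eigenvalues λ = -3, 6.
For λ=-3: (A-λI) row 2 is [-27, 9], so an eigenvector is (-1, -3).
For λ=6: (A-λI) row 1 is [-9, 0], so an eigenvector is (0, 1).
General solution: C_1e^(-3t)(-1,-3) + C_2e^(6t)(0,1).

x(t) = -C_1e^(-3t), z(t) = -3C_1e^(-3t) + C_2e^(6t)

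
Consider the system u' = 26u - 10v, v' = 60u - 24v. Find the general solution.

Coefficient matrix A = [[26, -10], [60, -24]].
Characteristic polynomial det(A - λI) = λ^2 - 2λ - 24 = 0.
Eigenvalues λ = 6, -4.
For λ=6: (A-λI) row 1 is [20, -10], so an eigenvector is (1, 2).
For λ=-4: (A-λI) row 1 is [30, -10], so an eigenvector is (1, 3).
General solution: K_1e^(6t)(1,2) + K_2e^(-4t)(1,3).

u(t) = K_1e^(6t) + K_2e^(-4t), v(t) = 2K_1e^(6t) + 3K_2e^(-4t)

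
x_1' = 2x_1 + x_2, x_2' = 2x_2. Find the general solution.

x_1(t) = K_1e^(2t) + K_2te^(2t) - K_2e^(2t), x_2(t) = K_2e^(2t)

Coefficient matrix A = [[2, 1], [0, 2]].
Characteristic polynomial det(A - λI) = λ^2 - 4λ + 4 = 0.
Single eigenvalue λ = 2 with algebraic multiplicity 2.
Eigenvector v = (1,0); generalized eigenvector w with (A-λI)w=v is (-1,1).
General solution: e^(2t)[K_1·v + K_2·(t·v + w)].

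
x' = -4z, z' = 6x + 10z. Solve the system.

Coefficient matrix A = [[0, -4], [6, 10]].
Characteristic polynomial det(A - λI) = λ^2 - 10λ + 24 = 0.
Eigenvalues λ = 4, 6.
For λ=4: (A-λI) row 1 is [-4, -4], so an eigenvector is (-1, 1).
For λ=6: (A-λI) row 1 is [-6, -4], so an eigenvector is (-2, 3).
General solution: C_1e^(4t)(-1,1) + C_2e^(6t)(-2,3).

x(t) = -C_1e^(4t) - 2C_2e^(6t), z(t) = C_1e^(4t) + 3C_2e^(6t)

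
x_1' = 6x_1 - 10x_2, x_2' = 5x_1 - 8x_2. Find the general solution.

Coefficient matrix A = [[6, -10], [5, -8]].
Characteristic polynomial det(A - λI) = λ^2 + 2λ + 2 = 0.
Eigenvalues λ = -1 ± i (complex conjugate pair).
For λ=-1+i: an eigenvector is (-1,-1) - i(3,2) = (-1 - 3i, -1 - 2i).
A real fundamental pair from Re and Im of e^((-1+i)t)v: X_1 = e^(-t)(cos(t)·(-1,-1) + sin(t)·(3,2)), X_2 = e^(-t)(sin(t)·(-1,-1) - cos(t)·(3,2)).
General solution: C_1X_1 + C_2X_2.

x_1(t) = 3C_1e^(-t)sin(t) - C_1e^(-t)cos(t) - C_2e^(-t)sin(t) - 3C_2e^(-t)cos(t), x_2(t) = 2C_1e^(-t)sin(t) - C_1e^(-t)cos(t) - C_2e^(-t)sin(t) - 2C_2e^(-t)cos(t)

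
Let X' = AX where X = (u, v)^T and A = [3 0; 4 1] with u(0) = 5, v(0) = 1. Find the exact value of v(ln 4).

A = [[3,0],[4,1]]; eigenvalues λ = 3, 1.
Eigenvectors: (1,2) for λ=3, (0,-1) for λ=1.
From the initial condition, c_1 = 5, c_2 = 9.
v(ln 4) = (5)(4^3)(2) + (9)(4^1)(-1) = 604.

604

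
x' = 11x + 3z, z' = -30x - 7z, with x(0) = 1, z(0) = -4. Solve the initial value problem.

Coefficient matrix A = [[11, 3], [-30, -7]].
Characteristic polynomial det(A - λI) = λ^2 - 4λ + 13 = 0.
Eigenvalues λ = 2 ± 3i (complex conjugate pair).
For λ=2+3i: an eigenvector is (1,-3) - i(0,-1) = (1, -3 + i).
A real fundamental pair from Re and Im of e^((2+3i)t)v: X_1 = e^(2t)(cos(3t)·(1,-3) + sin(3t)·(0,-1)), X_2 = e^(2t)(sin(3t)·(1,-3) - cos(3t)·(0,-1)).
General solution: K_1X_1 + K_2X_2.
Applying x(0)=1, z(0)=-4 gives K_1=1, K_2=-1.

x(t) = -e^(2t)sin(3t) + e^(2t)cos(3t), z(t) = 2e^(2t)sin(3t) - 4e^(2t)cos(3t)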